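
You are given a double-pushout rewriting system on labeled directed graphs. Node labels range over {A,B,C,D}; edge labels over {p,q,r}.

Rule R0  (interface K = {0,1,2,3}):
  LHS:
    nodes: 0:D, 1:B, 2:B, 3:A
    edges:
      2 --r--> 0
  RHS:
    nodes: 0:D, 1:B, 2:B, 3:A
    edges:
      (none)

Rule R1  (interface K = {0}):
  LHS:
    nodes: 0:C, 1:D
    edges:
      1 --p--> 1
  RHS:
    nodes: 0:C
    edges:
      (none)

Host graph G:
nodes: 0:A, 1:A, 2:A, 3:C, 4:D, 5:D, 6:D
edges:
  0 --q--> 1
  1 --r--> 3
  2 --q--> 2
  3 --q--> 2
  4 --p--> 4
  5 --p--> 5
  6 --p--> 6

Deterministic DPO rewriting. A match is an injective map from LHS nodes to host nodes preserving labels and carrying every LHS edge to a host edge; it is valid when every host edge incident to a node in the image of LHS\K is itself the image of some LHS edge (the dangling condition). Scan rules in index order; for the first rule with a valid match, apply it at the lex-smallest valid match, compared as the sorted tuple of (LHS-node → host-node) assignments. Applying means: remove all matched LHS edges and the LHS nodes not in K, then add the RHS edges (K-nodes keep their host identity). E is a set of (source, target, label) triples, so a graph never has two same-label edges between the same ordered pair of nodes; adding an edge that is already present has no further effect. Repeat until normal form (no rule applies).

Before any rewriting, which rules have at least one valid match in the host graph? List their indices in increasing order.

R0: no valid match — LHS pattern not found
R1: 3 valid matches — {0↦3, 1↦4}, {0↦3, 1↦5}, {0↦3, 1↦6}

Answer: [R1]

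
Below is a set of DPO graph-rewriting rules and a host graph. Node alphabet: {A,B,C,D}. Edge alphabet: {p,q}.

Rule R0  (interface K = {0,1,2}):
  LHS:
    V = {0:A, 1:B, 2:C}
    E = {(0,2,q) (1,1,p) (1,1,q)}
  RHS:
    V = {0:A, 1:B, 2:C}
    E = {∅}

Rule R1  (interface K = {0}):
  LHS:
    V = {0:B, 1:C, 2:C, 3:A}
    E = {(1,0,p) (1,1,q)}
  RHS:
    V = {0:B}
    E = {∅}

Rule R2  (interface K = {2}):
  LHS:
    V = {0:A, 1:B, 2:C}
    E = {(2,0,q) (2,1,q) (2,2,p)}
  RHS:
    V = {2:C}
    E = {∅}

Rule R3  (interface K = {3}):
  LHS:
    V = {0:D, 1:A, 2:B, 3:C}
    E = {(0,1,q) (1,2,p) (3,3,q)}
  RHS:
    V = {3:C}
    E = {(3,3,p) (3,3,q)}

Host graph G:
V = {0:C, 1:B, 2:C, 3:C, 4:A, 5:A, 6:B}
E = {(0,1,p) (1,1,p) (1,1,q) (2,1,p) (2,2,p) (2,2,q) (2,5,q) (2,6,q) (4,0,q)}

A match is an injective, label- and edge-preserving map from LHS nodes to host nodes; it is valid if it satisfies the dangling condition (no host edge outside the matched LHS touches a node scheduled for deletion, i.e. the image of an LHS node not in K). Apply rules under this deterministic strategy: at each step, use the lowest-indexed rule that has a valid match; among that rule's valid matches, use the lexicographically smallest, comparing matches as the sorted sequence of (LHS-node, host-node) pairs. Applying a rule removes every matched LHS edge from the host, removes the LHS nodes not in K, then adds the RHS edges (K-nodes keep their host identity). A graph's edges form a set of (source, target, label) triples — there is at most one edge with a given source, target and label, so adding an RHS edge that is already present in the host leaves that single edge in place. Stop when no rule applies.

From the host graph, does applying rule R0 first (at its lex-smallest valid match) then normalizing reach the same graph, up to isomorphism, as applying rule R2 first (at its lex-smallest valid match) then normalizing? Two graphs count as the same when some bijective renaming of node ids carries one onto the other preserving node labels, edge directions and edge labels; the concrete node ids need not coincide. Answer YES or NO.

branch R0-first: apply at {0↦4, 1↦1, 2↦0} → |E|=6, then 2 more step(s) → NF |V|=2 |E|=1 V={0:C, 1:B} E=0-p->1
branch R2-first: apply at {0↦5, 1↦6, 2↦2} → |E|=6, then 2 more step(s) → NF |V|=2 |E|=1 V={0:C, 1:B} E=0-p->1
graphs isomorphic (equal up to label-preserving node renaming)

Answer: YES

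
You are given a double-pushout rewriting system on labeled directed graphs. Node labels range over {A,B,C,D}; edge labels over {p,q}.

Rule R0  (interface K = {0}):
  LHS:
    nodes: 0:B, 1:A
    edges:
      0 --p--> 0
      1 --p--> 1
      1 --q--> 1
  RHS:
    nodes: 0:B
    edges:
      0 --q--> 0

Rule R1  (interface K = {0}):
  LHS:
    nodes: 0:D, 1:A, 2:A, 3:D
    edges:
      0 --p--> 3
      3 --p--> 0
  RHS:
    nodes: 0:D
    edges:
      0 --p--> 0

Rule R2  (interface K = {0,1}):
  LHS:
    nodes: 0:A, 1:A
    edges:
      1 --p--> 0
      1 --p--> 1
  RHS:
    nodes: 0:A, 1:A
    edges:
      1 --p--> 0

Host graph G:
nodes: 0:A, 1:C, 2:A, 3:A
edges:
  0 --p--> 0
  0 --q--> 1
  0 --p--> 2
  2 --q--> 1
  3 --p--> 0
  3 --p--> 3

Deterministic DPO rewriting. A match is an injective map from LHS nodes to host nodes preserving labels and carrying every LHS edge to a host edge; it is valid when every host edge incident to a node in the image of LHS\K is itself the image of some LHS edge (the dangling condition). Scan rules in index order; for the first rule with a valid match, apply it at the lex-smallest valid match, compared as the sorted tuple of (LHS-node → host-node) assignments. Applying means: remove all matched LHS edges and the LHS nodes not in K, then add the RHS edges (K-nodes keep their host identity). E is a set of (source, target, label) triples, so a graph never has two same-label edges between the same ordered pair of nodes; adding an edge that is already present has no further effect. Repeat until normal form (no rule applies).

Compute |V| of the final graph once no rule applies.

Answer: 4

Rewrite trace:
initial: |V|=4 |E|=6  E = 0-p->0 0-q->1 0-p->2 2-q->1 3-p->0 3-p->3
step 1: apply R2 at {0↦0, 1↦3}  → |V|=4 |E|=5  E = 0-p->0 0-q->1 0-p->2 2-q->1 3-p->0
step 2: apply R2 at {0↦2, 1↦0}  → |V|=4 |E|=4  E = 0-q->1 0-p->2 2-q->1 3-p->0
normal form: no rule applies after step 2
NF nodes: {0:A, 1:C, 2:A, 3:A}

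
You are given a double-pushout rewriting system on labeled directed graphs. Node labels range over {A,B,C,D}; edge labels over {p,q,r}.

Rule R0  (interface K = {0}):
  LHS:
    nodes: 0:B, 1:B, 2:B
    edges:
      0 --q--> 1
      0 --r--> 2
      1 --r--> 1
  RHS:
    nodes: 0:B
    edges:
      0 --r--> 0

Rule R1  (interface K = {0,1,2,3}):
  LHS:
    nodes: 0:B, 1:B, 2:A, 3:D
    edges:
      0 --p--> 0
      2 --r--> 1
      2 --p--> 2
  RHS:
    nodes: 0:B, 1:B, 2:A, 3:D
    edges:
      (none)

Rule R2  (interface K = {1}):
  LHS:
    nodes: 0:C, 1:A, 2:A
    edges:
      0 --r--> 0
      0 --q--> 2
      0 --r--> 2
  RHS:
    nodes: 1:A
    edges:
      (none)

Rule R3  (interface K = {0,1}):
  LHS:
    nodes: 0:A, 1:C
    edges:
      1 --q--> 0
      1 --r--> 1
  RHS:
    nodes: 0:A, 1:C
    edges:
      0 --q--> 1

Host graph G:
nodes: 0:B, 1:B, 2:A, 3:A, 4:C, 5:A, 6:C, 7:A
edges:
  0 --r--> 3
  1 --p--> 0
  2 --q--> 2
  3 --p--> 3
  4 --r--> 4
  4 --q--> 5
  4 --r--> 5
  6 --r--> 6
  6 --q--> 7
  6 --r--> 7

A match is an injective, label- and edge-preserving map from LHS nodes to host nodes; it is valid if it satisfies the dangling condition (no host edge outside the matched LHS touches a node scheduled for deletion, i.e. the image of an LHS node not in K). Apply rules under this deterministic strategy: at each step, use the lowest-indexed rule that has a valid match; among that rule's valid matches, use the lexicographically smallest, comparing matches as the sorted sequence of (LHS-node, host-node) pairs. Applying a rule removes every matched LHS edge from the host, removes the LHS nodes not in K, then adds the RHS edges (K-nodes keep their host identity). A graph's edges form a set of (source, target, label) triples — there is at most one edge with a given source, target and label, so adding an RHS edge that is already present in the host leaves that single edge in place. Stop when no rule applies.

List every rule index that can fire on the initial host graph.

R0: no valid match — LHS pattern not found
R1: no valid match — LHS pattern not found
R2: 6 valid matches — {0↦4, 1↦2, 2↦5}, {0↦4, 1↦3, 2↦5}, {0↦4, 1↦7, 2↦5} (+3 more)
R3: 2 valid matches — {0↦5, 1↦4}, {0↦7, 1↦6}

Answer: [R2,R3]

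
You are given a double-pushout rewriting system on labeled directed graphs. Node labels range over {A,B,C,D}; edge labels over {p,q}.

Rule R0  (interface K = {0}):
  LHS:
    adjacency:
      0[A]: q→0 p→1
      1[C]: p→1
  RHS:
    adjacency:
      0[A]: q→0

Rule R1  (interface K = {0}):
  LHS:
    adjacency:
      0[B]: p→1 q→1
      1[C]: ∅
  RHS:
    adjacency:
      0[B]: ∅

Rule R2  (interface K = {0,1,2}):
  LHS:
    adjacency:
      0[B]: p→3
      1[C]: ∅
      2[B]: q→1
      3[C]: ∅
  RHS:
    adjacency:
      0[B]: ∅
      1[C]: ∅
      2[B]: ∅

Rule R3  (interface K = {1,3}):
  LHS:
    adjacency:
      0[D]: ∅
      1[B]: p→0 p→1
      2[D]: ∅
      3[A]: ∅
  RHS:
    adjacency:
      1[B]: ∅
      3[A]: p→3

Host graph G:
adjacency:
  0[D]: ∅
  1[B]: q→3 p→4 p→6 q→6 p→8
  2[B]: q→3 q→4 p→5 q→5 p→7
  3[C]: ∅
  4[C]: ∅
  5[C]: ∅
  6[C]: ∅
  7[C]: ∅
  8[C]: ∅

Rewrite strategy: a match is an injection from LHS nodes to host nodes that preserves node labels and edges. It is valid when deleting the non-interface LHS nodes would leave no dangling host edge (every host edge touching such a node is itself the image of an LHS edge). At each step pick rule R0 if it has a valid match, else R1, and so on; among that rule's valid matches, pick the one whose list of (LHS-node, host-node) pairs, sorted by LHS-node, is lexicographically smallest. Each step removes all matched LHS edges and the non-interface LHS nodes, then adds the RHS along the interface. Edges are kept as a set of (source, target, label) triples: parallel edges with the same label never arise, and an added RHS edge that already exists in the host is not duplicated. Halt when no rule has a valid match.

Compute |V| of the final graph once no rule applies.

[0] host  ⇒  9 nodes, 10 edges  {1-q->3 1-p->4 1-p->6 1-q->6 1-p->8 2-q->3 2-q->4 2-p->5 2-q->5 2-p->7}
[1] R1 @ {0↦1, 1↦6}  ⇒  8 nodes, 8 edges  {1-q->3 1-p->4 1-p->8 2-q->3 2-q->4 2-p->5 2-q->5 2-p->7}
[2] R1 @ {0↦2, 1↦5}  ⇒  7 nodes, 6 edges  {1-q->3 1-p->4 1-p->8 2-q->3 2-q->4 2-p->7}
[3] R2 @ {0↦1, 1↦3, 2↦2, 3↦8}  ⇒  6 nodes, 4 edges  {1-q->3 1-p->4 2-q->4 2-p->7}
[4] R2 @ {0↦2, 1↦3, 2↦1, 3↦7}  ⇒  5 nodes, 2 edges  {1-p->4 2-q->4}
normal form: no rule applies after step 4
NF nodes: {0:D, 1:B, 2:B, 3:C, 4:C}

Answer: 5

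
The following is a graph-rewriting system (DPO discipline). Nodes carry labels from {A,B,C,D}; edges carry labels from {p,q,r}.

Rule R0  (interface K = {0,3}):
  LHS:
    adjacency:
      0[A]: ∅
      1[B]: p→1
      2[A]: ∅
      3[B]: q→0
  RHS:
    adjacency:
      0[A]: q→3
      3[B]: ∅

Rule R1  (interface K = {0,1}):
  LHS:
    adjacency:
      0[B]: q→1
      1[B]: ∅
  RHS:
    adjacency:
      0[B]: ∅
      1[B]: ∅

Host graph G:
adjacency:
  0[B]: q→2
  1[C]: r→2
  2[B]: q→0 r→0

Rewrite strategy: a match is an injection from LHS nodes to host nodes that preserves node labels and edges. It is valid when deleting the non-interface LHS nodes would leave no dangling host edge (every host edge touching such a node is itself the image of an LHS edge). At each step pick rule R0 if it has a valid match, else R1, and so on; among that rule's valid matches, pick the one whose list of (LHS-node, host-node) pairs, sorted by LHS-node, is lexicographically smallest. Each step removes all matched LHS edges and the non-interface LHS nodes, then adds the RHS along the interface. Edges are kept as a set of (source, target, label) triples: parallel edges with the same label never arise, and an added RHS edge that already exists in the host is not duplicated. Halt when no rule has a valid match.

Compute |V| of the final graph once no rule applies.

initial: |V|=3 |E|=4  E = 0-q->2 1-r->2 2-q->0 2-r->0
step 1: apply R1 at {0↦0, 1↦2}  → |V|=3 |E|=3  E = 1-r->2 2-q->0 2-r->0
step 2: apply R1 at {0↦2, 1↦0}  → |V|=3 |E|=2  E = 1-r->2 2-r->0
halt: no rule applies after step 2
NF nodes: {0:B, 1:C, 2:B}

Answer: 3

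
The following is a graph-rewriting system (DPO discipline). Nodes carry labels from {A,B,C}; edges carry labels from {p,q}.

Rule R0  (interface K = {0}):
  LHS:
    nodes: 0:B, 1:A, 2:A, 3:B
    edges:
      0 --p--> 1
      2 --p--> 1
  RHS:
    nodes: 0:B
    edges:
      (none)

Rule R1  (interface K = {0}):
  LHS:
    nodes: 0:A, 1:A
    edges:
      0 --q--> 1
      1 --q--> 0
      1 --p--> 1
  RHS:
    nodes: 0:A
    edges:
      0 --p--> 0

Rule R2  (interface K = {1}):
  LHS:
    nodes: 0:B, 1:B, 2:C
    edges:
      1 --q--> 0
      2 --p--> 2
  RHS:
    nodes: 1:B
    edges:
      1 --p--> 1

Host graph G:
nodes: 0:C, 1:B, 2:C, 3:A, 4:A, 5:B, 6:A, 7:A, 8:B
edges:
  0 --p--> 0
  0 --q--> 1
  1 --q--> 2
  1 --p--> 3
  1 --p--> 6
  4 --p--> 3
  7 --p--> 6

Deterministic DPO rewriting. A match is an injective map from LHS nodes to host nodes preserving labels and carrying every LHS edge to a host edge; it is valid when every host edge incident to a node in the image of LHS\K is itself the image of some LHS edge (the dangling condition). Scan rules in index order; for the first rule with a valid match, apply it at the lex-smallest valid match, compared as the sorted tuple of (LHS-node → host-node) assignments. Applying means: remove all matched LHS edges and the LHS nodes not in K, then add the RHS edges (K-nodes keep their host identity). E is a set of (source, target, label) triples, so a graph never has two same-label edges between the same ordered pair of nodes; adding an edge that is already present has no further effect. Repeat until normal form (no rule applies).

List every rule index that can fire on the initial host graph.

Answer: [R0]

Steps:
R0: 4 valid matches — {0↦1, 1↦3, 2↦4, 3↦5}, {0↦1, 1↦3, 2↦4, 3↦8}, {0↦1, 1↦6, 2↦7, 3↦5} (+1 more)
R1: no valid match — LHS pattern not found
R2: no valid match — LHS pattern not found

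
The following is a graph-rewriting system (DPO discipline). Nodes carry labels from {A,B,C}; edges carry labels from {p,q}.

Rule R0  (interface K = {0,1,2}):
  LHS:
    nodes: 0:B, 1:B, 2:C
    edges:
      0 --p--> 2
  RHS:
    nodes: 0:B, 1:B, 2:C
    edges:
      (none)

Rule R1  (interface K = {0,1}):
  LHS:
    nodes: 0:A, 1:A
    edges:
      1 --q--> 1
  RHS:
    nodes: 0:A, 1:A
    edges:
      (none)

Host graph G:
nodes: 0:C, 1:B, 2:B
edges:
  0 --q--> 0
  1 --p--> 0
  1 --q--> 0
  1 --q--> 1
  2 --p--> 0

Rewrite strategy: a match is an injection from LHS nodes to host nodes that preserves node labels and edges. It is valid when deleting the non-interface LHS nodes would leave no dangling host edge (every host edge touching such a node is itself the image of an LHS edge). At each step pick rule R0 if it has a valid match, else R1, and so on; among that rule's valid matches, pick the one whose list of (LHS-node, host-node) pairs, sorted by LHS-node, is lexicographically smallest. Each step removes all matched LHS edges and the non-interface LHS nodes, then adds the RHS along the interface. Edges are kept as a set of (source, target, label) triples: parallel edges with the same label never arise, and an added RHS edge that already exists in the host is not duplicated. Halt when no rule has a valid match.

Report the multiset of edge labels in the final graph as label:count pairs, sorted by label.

[0] host  ⇒  3 nodes, 5 edges  {0-q->0 1-p->0 1-q->0 1-q->1 2-p->0}
[1] R0 @ {0↦1, 1↦2, 2↦0}  ⇒  3 nodes, 4 edges  {0-q->0 1-q->0 1-q->1 2-p->0}
[2] R0 @ {0↦2, 1↦1, 2↦0}  ⇒  3 nodes, 3 edges  {0-q->0 1-q->0 1-q->1}
halt: no rule applies after step 2
NF edges: [(0, 0, 'q'), (1, 0, 'q'), (1, 1, 'q')]

Answer: q:3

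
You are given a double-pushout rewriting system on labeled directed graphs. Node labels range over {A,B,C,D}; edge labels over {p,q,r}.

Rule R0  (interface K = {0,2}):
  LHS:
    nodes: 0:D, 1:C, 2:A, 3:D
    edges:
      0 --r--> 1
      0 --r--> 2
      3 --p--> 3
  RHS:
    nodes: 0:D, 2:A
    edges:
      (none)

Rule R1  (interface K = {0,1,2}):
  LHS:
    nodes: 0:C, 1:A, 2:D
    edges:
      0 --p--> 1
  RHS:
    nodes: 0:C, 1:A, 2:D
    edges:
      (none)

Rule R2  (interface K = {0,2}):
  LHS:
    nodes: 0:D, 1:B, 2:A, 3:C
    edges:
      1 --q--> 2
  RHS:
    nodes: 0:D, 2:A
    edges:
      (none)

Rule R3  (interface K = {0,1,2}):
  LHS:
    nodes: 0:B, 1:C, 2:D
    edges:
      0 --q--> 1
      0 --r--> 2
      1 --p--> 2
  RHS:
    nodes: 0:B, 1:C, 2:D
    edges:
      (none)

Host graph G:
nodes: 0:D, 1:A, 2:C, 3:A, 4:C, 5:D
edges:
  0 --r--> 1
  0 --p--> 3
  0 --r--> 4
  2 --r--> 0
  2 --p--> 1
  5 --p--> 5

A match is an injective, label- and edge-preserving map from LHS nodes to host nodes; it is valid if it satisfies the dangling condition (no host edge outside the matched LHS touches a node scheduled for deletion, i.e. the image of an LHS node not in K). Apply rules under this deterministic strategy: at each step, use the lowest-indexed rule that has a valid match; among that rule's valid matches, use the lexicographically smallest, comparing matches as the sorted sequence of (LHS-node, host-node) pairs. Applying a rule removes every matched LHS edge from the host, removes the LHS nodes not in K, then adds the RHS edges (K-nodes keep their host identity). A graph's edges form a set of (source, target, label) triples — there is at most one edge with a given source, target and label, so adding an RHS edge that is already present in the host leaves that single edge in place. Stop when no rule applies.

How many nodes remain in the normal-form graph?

Answer: 4

Steps:
initial: |V|=6 |E|=6  E = 0-r->1 0-p->3 0-r->4 2-r->0 2-p->1 5-p->5
step 1: apply R0 at {0↦0, 1↦4, 2↦1, 3↦5}  → |V|=4 |E|=3  E = 0-p->3 2-r->0 2-p->1
step 2: apply R1 at {0↦2, 1↦1, 2↦0}  → |V|=4 |E|=2  E = 0-p->3 2-r->0
halt: no rule applies after step 2
NF nodes: {0:D, 1:A, 2:C, 3:A}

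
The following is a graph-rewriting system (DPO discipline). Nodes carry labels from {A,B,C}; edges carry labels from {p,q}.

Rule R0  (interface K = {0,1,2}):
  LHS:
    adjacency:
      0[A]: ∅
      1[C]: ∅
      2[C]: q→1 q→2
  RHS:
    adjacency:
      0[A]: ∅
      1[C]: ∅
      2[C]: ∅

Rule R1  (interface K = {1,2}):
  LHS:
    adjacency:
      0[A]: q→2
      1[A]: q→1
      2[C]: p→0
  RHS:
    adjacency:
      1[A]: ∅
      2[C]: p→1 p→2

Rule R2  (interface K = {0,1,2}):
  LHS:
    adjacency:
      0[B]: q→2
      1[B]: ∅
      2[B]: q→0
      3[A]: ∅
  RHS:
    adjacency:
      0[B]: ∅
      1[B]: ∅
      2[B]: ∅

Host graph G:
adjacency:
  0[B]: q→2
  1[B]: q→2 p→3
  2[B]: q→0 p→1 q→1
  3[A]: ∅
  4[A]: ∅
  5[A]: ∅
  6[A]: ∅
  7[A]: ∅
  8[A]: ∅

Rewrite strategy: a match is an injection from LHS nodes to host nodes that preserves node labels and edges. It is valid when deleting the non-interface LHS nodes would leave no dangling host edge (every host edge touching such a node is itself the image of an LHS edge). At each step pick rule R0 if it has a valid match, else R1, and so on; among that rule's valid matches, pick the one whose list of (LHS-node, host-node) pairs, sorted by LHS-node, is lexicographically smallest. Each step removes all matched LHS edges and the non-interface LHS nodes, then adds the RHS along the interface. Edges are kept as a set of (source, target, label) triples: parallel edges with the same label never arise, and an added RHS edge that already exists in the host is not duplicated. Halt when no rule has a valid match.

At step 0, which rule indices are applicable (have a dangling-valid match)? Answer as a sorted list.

Answer: [R2]

Rewrite trace:
R0: no valid match — LHS pattern not found
R1: no valid match — LHS pattern not found
R2: 20 valid matches — {0↦0, 1↦1, 2↦2, 3↦4}, {0↦0, 1↦1, 2↦2, 3↦5}, {0↦0, 1↦1, 2↦2, 3↦6} (+17 more)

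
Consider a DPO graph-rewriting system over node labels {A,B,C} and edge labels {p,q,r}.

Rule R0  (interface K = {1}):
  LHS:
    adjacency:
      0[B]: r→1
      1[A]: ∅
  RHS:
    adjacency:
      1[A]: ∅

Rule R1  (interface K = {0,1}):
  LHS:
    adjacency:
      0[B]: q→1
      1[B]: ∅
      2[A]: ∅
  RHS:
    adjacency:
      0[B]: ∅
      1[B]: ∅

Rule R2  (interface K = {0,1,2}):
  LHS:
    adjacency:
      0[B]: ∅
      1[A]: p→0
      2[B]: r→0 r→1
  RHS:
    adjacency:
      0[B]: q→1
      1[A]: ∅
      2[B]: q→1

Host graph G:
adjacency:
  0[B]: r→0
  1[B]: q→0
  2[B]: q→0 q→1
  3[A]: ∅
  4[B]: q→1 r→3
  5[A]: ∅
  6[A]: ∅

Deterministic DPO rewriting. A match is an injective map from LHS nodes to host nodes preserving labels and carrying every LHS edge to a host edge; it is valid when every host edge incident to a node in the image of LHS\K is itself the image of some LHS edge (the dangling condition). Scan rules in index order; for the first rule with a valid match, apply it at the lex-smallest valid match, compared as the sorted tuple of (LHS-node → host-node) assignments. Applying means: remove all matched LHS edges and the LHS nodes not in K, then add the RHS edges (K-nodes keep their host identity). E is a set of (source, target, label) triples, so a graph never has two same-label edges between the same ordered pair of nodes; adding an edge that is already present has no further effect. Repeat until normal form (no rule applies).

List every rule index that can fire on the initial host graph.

R0: no valid match — 1 raw match, all fail dangling condition
R1: 8 valid matches — {0↦1, 1↦0, 2↦5}, {0↦1, 1↦0, 2↦6}, {0↦2, 1↦0, 2↦5} (+5 more)
R2: no valid match — LHS pattern not found

Answer: [R1]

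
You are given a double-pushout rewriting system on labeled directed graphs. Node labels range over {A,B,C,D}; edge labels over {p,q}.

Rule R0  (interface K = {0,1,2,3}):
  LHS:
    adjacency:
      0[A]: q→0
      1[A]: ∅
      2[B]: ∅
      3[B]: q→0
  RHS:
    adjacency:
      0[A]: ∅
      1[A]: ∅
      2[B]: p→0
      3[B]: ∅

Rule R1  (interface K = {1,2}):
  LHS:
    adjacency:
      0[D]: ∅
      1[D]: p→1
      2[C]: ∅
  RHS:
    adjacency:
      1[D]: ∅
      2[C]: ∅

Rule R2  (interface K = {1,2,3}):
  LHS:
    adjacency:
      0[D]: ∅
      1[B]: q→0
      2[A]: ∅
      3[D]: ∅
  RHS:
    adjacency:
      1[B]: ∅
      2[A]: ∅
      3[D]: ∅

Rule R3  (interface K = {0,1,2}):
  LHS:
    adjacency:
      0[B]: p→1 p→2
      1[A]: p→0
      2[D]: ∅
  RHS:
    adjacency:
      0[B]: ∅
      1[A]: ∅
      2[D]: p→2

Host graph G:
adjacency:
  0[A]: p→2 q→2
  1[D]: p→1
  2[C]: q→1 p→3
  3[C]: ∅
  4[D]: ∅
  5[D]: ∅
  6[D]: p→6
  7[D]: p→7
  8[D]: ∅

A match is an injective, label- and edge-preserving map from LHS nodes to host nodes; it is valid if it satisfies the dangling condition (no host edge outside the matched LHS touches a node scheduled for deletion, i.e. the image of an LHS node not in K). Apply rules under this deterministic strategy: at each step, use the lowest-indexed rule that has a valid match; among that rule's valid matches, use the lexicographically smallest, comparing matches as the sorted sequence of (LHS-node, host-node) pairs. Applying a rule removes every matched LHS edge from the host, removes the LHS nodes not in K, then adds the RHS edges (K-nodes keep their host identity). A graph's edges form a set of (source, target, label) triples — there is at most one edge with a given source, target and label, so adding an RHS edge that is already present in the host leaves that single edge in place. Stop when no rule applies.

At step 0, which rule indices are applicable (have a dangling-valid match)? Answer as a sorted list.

R0: no valid match — LHS pattern not found
R1: 18 valid matches — {0↦4, 1↦1, 2↦2}, {0↦4, 1↦1, 2↦3}, {0↦4, 1↦6, 2↦2} (+15 more)
R2: no valid match — LHS pattern not found
R3: no valid match — LHS pattern not found

Answer: [R1]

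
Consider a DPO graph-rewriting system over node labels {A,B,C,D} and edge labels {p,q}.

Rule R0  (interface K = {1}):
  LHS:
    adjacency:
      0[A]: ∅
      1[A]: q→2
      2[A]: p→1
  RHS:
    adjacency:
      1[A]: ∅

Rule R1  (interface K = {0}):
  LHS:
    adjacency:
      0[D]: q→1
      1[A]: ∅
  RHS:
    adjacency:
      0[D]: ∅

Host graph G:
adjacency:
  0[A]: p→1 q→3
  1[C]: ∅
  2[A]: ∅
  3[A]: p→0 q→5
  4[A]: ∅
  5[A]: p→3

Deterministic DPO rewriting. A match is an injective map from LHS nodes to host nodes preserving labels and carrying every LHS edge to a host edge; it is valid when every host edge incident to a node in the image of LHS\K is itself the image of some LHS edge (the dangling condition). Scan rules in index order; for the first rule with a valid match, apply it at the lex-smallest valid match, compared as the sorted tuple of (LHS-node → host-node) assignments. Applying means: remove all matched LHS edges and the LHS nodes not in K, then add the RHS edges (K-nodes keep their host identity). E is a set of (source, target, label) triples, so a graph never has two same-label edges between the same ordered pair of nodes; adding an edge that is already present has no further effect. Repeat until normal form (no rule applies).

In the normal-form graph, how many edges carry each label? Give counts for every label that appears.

Answer: p:1

Rewrite trace:
initial: |V|=6 |E|=5  E = 0-p->1 0-q->3 3-p->0 3-q->5 5-p->3
step 1: apply R0 at {0↦2, 1↦3, 2↦5}  → |V|=4 |E|=3  E = 0-p->1 0-q->3 3-p->0
step 2: apply R0 at {0↦4, 1↦0, 2↦3}  → |V|=2 |E|=1  E = 0-p->1
halt: no rule applies after step 2
NF edges: [(0, 1, 'p')]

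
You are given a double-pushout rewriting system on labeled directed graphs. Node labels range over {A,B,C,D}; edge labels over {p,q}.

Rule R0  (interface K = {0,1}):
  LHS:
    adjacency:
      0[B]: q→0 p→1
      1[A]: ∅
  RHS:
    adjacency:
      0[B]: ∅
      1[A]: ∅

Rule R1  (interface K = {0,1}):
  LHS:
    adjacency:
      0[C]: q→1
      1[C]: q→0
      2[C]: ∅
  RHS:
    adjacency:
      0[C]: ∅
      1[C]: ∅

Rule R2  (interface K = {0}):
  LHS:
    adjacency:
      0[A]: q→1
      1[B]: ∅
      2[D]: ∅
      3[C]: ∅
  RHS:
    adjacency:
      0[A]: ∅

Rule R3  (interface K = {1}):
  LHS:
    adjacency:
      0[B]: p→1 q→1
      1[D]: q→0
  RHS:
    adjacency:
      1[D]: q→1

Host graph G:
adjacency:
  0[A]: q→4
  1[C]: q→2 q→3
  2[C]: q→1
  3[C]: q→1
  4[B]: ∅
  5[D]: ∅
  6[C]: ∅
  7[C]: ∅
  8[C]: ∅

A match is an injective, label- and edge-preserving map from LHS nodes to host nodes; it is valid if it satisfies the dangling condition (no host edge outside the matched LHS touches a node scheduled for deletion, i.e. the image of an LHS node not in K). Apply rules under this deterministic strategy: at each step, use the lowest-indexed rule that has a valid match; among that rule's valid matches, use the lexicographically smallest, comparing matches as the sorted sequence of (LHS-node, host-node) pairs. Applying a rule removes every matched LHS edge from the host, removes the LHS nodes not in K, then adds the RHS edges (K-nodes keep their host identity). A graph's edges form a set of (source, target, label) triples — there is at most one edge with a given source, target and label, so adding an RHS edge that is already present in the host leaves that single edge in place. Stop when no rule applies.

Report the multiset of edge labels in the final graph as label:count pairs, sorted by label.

[0] host  ⇒  9 nodes, 5 edges  {0-q->4 1-q->2 1-q->3 2-q->1 3-q->1}
[1] R1 @ {0↦1, 1↦2, 2↦6}  ⇒  8 nodes, 3 edges  {0-q->4 1-q->3 3-q->1}
[2] R1 @ {0↦1, 1↦3, 2↦2}  ⇒  7 nodes, 1 edges  {0-q->4}
[3] R2 @ {0↦0, 1↦4, 2↦5, 3↦1}  ⇒  4 nodes, 0 edges  {∅}
final graph: no rule applies after step 3
NF edges: []

Answer: (no edges)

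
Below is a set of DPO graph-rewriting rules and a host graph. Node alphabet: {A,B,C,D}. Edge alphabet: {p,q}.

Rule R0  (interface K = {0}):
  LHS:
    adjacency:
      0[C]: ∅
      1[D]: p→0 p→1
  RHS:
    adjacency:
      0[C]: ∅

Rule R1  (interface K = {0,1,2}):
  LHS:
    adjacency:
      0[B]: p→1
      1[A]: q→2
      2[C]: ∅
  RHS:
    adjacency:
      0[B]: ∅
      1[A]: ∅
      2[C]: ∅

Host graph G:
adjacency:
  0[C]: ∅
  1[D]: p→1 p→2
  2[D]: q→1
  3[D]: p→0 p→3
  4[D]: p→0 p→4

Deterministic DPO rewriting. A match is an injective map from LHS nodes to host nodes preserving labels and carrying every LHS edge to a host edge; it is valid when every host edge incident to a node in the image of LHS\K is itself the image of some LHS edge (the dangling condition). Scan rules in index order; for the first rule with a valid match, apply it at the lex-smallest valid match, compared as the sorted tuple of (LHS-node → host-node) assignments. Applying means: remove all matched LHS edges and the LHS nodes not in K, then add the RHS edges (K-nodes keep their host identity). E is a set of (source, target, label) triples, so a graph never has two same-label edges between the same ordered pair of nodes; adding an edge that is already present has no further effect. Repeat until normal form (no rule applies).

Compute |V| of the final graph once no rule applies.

[0] host  ⇒  5 nodes, 7 edges  {1-p->1 1-p->2 2-q->1 3-p->0 3-p->3 4-p->0 4-p->4}
[1] R0 @ {0↦0, 1↦3}  ⇒  4 nodes, 5 edges  {1-p->1 1-p->2 2-q->1 4-p->0 4-p->4}
[2] R0 @ {0↦0, 1↦4}  ⇒  3 nodes, 3 edges  {1-p->1 1-p->2 2-q->1}
final graph: no rule applies after step 2
NF nodes: {0:C, 1:D, 2:D}

Answer: 3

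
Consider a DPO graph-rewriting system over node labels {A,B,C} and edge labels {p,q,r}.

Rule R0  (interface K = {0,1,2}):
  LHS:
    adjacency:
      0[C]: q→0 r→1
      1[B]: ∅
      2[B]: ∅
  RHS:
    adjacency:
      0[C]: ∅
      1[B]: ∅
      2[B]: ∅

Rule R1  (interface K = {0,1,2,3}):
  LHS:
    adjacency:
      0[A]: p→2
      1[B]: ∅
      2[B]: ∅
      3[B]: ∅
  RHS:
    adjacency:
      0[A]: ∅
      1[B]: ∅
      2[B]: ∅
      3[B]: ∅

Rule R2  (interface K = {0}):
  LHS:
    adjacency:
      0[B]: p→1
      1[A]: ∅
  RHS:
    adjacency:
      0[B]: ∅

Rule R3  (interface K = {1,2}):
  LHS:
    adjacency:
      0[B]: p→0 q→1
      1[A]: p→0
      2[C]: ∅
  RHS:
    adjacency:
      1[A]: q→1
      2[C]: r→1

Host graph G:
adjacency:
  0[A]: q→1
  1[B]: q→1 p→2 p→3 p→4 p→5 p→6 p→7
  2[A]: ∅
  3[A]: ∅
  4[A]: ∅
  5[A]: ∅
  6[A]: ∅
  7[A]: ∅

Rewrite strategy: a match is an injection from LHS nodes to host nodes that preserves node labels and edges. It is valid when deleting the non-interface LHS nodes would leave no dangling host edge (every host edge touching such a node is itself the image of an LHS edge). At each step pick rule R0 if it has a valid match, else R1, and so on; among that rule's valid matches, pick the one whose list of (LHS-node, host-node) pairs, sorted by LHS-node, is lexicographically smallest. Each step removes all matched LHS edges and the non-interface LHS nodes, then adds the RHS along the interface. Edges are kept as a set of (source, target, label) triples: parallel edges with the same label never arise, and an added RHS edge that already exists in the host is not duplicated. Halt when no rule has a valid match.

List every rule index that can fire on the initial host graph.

R0: no valid match — LHS pattern not found
R1: no valid match — LHS pattern not found
R2: 6 valid matches — {0↦1, 1↦2}, {0↦1, 1↦3}, {0↦1, 1↦4} (+3 more)
R3: no valid match — LHS pattern not found

Answer: [R2]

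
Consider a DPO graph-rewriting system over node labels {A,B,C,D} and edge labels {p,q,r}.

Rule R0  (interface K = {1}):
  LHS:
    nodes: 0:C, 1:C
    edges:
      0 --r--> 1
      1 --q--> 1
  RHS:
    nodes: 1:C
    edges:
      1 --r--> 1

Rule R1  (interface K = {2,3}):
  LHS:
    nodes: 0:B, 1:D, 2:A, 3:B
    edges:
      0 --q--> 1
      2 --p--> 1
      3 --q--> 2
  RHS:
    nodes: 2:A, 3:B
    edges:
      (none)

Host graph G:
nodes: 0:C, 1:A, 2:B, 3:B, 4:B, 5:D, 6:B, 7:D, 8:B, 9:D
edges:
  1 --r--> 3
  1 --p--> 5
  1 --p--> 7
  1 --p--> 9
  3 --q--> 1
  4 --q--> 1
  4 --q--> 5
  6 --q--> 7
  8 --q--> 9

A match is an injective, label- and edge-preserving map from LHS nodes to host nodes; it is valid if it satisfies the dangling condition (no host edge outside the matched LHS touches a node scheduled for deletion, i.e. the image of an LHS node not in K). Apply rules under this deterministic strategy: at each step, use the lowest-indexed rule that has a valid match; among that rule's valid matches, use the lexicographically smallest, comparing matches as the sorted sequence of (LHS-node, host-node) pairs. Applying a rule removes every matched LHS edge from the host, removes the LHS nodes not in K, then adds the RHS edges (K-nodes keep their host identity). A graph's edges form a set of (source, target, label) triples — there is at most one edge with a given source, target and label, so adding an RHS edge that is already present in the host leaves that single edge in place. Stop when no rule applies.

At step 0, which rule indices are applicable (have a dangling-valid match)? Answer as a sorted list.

Answer: [R1]

Steps:
R0: no valid match — LHS pattern not found
R1: 4 valid matches — {0↦6, 1↦7, 2↦1, 3↦3}, {0↦6, 1↦7, 2↦1, 3↦4}, {0↦8, 1↦9, 2↦1, 3↦3} (+1 more)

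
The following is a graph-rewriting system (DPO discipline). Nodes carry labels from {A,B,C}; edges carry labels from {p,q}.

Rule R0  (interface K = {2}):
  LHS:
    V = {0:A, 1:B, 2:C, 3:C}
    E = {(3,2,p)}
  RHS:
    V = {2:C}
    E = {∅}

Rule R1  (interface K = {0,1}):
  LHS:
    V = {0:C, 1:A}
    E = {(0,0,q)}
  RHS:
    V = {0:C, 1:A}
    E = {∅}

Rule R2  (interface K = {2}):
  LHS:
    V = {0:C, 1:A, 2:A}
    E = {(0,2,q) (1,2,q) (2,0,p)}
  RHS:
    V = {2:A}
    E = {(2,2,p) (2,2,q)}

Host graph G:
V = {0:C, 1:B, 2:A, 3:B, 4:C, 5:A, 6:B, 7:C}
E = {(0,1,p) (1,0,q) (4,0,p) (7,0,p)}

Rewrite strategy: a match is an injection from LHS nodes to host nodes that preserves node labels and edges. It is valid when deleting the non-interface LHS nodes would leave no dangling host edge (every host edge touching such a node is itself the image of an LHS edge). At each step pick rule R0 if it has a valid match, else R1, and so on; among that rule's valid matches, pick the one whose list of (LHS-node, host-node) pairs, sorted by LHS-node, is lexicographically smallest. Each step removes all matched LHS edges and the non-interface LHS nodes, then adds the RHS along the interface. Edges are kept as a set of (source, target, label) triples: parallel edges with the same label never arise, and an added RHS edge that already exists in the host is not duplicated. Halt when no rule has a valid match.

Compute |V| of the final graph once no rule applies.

initial: |V|=8 |E|=4  E = 0-p->1 1-q->0 4-p->0 7-p->0
step 1: apply R0 at {0↦2, 1↦3, 2↦0, 3↦4}  → |V|=5 |E|=3  E = 0-p->1 1-q->0 7-p->0
step 2: apply R0 at {0↦5, 1↦6, 2↦0, 3↦7}  → |V|=2 |E|=2  E = 0-p->1 1-q->0
normal form: no rule applies after step 2
NF nodes: {0:C, 1:B}

Answer: 2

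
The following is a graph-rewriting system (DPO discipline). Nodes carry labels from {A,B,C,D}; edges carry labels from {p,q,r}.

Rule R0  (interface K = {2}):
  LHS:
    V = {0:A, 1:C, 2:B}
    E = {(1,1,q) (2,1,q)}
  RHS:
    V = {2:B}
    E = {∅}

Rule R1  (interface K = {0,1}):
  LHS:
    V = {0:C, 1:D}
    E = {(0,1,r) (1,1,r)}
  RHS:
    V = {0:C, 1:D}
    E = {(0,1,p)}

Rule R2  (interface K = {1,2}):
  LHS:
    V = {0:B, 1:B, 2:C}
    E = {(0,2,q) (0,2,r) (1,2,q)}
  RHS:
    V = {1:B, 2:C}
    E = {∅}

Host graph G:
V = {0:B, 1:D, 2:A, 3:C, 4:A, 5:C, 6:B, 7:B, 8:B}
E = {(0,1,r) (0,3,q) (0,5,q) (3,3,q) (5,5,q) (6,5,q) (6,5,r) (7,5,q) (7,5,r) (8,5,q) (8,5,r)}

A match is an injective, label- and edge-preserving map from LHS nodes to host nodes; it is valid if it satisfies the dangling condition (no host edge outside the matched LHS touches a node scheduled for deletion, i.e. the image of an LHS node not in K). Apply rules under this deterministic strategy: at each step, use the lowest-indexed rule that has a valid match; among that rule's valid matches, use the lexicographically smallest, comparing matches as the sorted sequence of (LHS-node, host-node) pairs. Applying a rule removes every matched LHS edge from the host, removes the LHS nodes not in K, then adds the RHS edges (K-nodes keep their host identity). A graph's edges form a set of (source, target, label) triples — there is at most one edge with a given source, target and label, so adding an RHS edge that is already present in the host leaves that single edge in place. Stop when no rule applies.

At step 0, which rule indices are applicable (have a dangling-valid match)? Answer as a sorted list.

Answer: [R0,R2]

Rewrite trace:
R0: 2 valid matches — {0↦2, 1↦3, 2↦0}, {0↦4, 1↦3, 2↦0}
R1: no valid match — LHS pattern not found
R2: 9 valid matches — {0↦6, 1↦0, 2↦5}, {0↦6, 1↦7, 2↦5}, {0↦6, 1↦8, 2↦5} (+6 more)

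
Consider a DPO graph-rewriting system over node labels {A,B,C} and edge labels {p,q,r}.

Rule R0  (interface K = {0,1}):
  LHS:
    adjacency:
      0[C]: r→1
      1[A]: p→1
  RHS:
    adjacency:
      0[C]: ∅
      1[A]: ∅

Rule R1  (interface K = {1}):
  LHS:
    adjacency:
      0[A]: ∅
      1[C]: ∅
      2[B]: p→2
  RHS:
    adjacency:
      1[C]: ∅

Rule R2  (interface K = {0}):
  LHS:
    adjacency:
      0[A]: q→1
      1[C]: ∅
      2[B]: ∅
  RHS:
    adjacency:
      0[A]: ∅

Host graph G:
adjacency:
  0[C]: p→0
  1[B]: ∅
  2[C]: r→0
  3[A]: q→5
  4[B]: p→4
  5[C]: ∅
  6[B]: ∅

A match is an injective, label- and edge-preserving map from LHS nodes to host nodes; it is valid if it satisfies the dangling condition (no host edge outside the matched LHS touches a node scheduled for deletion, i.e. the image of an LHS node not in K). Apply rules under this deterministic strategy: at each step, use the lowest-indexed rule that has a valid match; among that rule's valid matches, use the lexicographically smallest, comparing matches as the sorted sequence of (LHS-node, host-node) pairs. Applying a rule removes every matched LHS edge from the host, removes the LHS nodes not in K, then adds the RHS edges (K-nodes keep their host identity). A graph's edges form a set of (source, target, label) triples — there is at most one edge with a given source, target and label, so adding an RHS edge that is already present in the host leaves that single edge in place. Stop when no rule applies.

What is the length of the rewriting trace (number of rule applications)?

Answer: 2

Derivation:
start.  V:7 E:4  edges: 0-p->0 2-r->0 3-q->5 4-p->4
1. fire R2 via {0↦3, 1↦5, 2↦1}  →  V:5 E:3  edges: 0-p->0 2-r->0 4-p->4
2. fire R1 via {0↦3, 1↦0, 2↦4}  →  V:3 E:2  edges: 0-p->0 2-r->0
halt: no rule applies after step 2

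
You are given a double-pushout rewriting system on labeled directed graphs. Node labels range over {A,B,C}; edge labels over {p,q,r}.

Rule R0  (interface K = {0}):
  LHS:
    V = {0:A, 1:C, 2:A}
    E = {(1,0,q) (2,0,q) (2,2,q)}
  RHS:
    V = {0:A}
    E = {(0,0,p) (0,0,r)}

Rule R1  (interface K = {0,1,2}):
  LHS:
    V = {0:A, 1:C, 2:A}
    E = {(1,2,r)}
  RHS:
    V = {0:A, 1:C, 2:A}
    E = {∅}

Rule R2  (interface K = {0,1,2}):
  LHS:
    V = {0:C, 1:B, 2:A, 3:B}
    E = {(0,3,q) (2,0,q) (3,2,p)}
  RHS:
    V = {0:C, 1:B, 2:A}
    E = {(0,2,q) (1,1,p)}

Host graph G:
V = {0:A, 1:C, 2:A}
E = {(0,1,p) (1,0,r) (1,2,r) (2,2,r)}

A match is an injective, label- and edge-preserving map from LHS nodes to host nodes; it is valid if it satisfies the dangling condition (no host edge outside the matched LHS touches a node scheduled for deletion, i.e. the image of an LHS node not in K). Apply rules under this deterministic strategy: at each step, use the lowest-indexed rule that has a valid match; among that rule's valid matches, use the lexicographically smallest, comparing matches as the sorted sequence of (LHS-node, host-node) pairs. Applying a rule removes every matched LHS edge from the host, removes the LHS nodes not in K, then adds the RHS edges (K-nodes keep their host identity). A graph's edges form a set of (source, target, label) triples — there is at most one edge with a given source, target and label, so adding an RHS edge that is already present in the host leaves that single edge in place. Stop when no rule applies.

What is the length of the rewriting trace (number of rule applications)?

[0] host  ⇒  3 nodes, 4 edges  {0-p->1 1-r->0 1-r->2 2-r->2}
[1] R1 @ {0↦0, 1↦1, 2↦2}  ⇒  3 nodes, 3 edges  {0-p->1 1-r->0 2-r->2}
[2] R1 @ {0↦2, 1↦1, 2↦0}  ⇒  3 nodes, 2 edges  {0-p->1 2-r->2}
final graph: no rule applies after step 2

Answer: 2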